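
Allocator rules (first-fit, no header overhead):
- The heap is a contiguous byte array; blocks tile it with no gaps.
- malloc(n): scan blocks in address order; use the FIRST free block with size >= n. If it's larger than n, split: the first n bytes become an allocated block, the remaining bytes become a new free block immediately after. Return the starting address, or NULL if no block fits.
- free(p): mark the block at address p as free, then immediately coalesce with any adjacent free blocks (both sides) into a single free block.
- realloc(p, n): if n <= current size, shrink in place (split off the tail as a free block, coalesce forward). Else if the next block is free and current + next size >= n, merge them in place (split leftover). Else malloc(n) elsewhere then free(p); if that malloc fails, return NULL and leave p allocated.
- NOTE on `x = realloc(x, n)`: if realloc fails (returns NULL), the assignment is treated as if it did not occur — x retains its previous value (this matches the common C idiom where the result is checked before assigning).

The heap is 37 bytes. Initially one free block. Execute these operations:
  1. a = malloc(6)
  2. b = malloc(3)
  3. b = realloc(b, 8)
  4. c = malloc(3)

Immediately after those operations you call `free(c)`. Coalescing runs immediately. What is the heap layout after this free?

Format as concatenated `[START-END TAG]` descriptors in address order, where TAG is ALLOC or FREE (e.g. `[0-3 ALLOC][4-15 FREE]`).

Op 1: a = malloc(6) -> a = 0; heap: [0-5 ALLOC][6-36 FREE]
Op 2: b = malloc(3) -> b = 6; heap: [0-5 ALLOC][6-8 ALLOC][9-36 FREE]
Op 3: b = realloc(b, 8) -> b = 6; heap: [0-5 ALLOC][6-13 ALLOC][14-36 FREE]
Op 4: c = malloc(3) -> c = 14; heap: [0-5 ALLOC][6-13 ALLOC][14-16 ALLOC][17-36 FREE]
free(c): c = 14 -> block [14-16 ALLOC]; mark free, coalesce with adjacent free neighbors -> [0-5 ALLOC][6-13 ALLOC][14-36 FREE]

Answer: [0-5 ALLOC][6-13 ALLOC][14-36 FREE]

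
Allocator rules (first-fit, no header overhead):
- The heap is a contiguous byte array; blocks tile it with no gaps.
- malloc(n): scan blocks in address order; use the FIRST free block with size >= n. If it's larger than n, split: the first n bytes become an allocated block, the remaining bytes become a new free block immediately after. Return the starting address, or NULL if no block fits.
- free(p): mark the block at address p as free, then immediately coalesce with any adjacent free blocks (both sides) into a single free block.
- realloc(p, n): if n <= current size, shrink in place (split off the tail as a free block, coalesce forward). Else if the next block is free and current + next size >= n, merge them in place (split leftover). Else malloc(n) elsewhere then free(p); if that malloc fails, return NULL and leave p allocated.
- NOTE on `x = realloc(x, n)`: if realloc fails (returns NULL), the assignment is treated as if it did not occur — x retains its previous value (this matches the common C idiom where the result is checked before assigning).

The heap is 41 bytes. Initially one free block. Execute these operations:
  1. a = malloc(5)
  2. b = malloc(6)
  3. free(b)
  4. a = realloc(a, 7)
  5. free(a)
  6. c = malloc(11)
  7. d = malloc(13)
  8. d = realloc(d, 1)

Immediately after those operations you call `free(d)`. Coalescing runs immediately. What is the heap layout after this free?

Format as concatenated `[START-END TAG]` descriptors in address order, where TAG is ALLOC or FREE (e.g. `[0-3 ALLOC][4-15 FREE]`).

Answer: [0-10 ALLOC][11-40 FREE]

Derivation:
Op 1: a = malloc(5) -> a = 0; heap: [0-4 ALLOC][5-40 FREE]
Op 2: b = malloc(6) -> b = 5; heap: [0-4 ALLOC][5-10 ALLOC][11-40 FREE]
Op 3: free(b) -> (freed b); heap: [0-4 ALLOC][5-40 FREE]
Op 4: a = realloc(a, 7) -> a = 0; heap: [0-6 ALLOC][7-40 FREE]
Op 5: free(a) -> (freed a); heap: [0-40 FREE]
Op 6: c = malloc(11) -> c = 0; heap: [0-10 ALLOC][11-40 FREE]
Op 7: d = malloc(13) -> d = 11; heap: [0-10 ALLOC][11-23 ALLOC][24-40 FREE]
Op 8: d = realloc(d, 1) -> d = 11; heap: [0-10 ALLOC][11-11 ALLOC][12-40 FREE]
free(d): d = 11 -> block [11-11 ALLOC]; mark free, coalesce with adjacent free neighbors -> [0-10 ALLOC][11-40 FREE]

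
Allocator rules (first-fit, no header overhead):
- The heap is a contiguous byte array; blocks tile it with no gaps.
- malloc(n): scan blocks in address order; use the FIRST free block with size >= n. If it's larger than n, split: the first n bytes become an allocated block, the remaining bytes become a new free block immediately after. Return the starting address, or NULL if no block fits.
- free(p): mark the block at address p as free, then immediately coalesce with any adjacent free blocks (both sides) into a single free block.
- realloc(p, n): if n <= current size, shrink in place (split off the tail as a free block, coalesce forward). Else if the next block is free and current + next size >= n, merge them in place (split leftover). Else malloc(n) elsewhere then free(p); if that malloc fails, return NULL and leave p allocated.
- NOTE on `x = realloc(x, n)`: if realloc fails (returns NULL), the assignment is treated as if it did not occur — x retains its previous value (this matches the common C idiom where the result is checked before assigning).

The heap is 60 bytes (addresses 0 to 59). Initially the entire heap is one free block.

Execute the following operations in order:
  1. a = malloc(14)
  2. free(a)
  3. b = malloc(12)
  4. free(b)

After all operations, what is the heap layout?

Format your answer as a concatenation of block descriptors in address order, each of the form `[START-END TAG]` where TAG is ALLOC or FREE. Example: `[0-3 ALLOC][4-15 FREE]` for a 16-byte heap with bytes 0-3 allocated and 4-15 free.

Answer: [0-59 FREE]

Derivation:
Op 1: a = malloc(14) -> a = 0; heap: [0-13 ALLOC][14-59 FREE]
Op 2: free(a) -> (freed a); heap: [0-59 FREE]
Op 3: b = malloc(12) -> b = 0; heap: [0-11 ALLOC][12-59 FREE]
Op 4: free(b) -> (freed b); heap: [0-59 FREE]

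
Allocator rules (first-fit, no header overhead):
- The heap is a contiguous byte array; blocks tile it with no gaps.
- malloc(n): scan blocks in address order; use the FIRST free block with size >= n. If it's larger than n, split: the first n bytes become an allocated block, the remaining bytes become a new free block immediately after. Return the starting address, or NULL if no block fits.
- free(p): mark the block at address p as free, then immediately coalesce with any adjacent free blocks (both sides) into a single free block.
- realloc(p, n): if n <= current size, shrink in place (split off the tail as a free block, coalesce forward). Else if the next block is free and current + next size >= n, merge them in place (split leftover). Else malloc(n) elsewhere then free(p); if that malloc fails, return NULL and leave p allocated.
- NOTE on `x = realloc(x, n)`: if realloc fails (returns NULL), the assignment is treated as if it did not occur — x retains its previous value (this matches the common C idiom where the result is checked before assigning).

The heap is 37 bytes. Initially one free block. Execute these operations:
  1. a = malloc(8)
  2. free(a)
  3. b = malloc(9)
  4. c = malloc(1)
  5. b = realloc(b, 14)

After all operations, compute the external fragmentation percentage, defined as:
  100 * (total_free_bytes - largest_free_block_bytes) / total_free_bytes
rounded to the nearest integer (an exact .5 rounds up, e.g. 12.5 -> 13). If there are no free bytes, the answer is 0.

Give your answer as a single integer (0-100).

Answer: 41

Derivation:
Op 1: a = malloc(8) -> a = 0; heap: [0-7 ALLOC][8-36 FREE]
Op 2: free(a) -> (freed a); heap: [0-36 FREE]
Op 3: b = malloc(9) -> b = 0; heap: [0-8 ALLOC][9-36 FREE]
Op 4: c = malloc(1) -> c = 9; heap: [0-8 ALLOC][9-9 ALLOC][10-36 FREE]
Op 5: b = realloc(b, 14) -> b = 10; heap: [0-8 FREE][9-9 ALLOC][10-23 ALLOC][24-36 FREE]
Free blocks: [9 13] total_free=22 largest=13 -> 100*(22-13)/22 = 900/22 ≈ 40.909 -> rounds to 41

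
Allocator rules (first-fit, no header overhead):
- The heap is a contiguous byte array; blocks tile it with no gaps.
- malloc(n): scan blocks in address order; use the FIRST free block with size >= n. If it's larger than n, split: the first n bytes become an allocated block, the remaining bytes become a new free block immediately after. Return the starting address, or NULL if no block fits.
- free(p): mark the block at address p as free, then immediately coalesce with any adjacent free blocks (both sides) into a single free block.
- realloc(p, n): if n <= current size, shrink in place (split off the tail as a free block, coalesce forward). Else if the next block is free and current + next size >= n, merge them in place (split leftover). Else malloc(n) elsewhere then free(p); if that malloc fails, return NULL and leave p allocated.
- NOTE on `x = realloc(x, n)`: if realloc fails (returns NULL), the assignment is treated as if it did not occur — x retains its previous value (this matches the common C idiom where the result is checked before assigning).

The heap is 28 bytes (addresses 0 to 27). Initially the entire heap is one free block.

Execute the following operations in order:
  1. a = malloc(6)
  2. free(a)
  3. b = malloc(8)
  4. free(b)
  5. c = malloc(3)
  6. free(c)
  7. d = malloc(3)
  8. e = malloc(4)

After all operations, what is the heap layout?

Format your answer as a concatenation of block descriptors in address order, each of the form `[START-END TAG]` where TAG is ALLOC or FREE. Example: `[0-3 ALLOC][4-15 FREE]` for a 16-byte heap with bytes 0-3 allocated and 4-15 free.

Answer: [0-2 ALLOC][3-6 ALLOC][7-27 FREE]

Derivation:
Op 1: a = malloc(6) -> a = 0; heap: [0-5 ALLOC][6-27 FREE]
Op 2: free(a) -> (freed a); heap: [0-27 FREE]
Op 3: b = malloc(8) -> b = 0; heap: [0-7 ALLOC][8-27 FREE]
Op 4: free(b) -> (freed b); heap: [0-27 FREE]
Op 5: c = malloc(3) -> c = 0; heap: [0-2 ALLOC][3-27 FREE]
Op 6: free(c) -> (freed c); heap: [0-27 FREE]
Op 7: d = malloc(3) -> d = 0; heap: [0-2 ALLOC][3-27 FREE]
Op 8: e = malloc(4) -> e = 3; heap: [0-2 ALLOC][3-6 ALLOC][7-27 FREE]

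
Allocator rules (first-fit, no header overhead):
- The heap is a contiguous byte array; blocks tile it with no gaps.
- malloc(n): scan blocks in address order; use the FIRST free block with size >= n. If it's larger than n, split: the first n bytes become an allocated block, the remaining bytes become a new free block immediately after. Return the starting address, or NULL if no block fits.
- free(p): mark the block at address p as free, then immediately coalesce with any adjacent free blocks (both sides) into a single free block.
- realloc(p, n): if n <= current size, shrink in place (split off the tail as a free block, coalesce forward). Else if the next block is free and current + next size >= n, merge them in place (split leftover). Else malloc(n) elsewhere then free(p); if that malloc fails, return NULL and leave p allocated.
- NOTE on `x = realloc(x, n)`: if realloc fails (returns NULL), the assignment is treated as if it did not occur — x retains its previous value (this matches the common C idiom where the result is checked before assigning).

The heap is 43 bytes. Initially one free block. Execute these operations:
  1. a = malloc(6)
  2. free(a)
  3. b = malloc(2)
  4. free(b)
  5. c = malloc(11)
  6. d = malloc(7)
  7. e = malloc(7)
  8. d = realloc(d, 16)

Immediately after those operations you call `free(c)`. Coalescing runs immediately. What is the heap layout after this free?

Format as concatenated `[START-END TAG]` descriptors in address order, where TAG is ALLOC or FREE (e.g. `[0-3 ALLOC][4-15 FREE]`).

Op 1: a = malloc(6) -> a = 0; heap: [0-5 ALLOC][6-42 FREE]
Op 2: free(a) -> (freed a); heap: [0-42 FREE]
Op 3: b = malloc(2) -> b = 0; heap: [0-1 ALLOC][2-42 FREE]
Op 4: free(b) -> (freed b); heap: [0-42 FREE]
Op 5: c = malloc(11) -> c = 0; heap: [0-10 ALLOC][11-42 FREE]
Op 6: d = malloc(7) -> d = 11; heap: [0-10 ALLOC][11-17 ALLOC][18-42 FREE]
Op 7: e = malloc(7) -> e = 18; heap: [0-10 ALLOC][11-17 ALLOC][18-24 ALLOC][25-42 FREE]
Op 8: d = realloc(d, 16) -> d = 25; heap: [0-10 ALLOC][11-17 FREE][18-24 ALLOC][25-40 ALLOC][41-42 FREE]
free(c): c = 0 -> block [0-10 ALLOC]; mark free, coalesce with adjacent free neighbors -> [0-17 FREE][18-24 ALLOC][25-40 ALLOC][41-42 FREE]

Answer: [0-17 FREE][18-24 ALLOC][25-40 ALLOC][41-42 FREE]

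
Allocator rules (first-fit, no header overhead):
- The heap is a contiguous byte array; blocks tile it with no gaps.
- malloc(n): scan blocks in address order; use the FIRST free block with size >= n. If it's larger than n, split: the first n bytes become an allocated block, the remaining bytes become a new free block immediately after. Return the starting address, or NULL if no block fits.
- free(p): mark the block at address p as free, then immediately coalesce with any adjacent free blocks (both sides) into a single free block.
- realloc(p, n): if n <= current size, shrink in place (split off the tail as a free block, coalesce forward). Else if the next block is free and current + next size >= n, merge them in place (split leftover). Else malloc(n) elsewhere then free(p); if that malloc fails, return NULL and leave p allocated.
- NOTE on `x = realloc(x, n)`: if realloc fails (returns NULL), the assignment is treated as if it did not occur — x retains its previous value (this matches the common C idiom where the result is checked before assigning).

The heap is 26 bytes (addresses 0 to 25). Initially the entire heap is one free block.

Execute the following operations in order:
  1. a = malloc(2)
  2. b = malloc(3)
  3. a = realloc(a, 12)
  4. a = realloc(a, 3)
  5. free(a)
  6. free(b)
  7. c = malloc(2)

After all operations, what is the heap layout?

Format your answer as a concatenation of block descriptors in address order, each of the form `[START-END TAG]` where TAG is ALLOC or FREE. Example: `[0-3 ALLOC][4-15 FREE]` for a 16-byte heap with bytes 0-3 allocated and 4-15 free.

Answer: [0-1 ALLOC][2-25 FREE]

Derivation:
Op 1: a = malloc(2) -> a = 0; heap: [0-1 ALLOC][2-25 FREE]
Op 2: b = malloc(3) -> b = 2; heap: [0-1 ALLOC][2-4 ALLOC][5-25 FREE]
Op 3: a = realloc(a, 12) -> a = 5; heap: [0-1 FREE][2-4 ALLOC][5-16 ALLOC][17-25 FREE]
Op 4: a = realloc(a, 3) -> a = 5; heap: [0-1 FREE][2-4 ALLOC][5-7 ALLOC][8-25 FREE]
Op 5: free(a) -> (freed a); heap: [0-1 FREE][2-4 ALLOC][5-25 FREE]
Op 6: free(b) -> (freed b); heap: [0-25 FREE]
Op 7: c = malloc(2) -> c = 0; heap: [0-1 ALLOC][2-25 FREE]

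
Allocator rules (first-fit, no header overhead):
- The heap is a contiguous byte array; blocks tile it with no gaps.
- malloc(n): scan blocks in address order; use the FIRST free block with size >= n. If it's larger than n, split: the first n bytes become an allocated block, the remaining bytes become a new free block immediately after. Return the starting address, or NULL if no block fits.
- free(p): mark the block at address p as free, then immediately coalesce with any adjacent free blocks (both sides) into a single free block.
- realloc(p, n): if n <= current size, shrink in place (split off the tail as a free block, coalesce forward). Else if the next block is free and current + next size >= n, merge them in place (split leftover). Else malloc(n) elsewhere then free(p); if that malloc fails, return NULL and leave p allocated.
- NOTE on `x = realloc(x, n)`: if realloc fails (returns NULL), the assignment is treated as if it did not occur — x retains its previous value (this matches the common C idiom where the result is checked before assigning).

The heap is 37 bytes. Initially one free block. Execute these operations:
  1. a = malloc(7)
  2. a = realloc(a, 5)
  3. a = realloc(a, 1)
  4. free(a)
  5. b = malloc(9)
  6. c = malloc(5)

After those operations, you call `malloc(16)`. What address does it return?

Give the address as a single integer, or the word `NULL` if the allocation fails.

Answer: 14

Derivation:
Op 1: a = malloc(7) -> a = 0; heap: [0-6 ALLOC][7-36 FREE]
Op 2: a = realloc(a, 5) -> a = 0; heap: [0-4 ALLOC][5-36 FREE]
Op 3: a = realloc(a, 1) -> a = 0; heap: [0-0 ALLOC][1-36 FREE]
Op 4: free(a) -> (freed a); heap: [0-36 FREE]
Op 5: b = malloc(9) -> b = 0; heap: [0-8 ALLOC][9-36 FREE]
Op 6: c = malloc(5) -> c = 9; heap: [0-8 ALLOC][9-13 ALLOC][14-36 FREE]
malloc(16): first-fit scan over [0-8 ALLOC][9-13 ALLOC][14-36 FREE] -> 14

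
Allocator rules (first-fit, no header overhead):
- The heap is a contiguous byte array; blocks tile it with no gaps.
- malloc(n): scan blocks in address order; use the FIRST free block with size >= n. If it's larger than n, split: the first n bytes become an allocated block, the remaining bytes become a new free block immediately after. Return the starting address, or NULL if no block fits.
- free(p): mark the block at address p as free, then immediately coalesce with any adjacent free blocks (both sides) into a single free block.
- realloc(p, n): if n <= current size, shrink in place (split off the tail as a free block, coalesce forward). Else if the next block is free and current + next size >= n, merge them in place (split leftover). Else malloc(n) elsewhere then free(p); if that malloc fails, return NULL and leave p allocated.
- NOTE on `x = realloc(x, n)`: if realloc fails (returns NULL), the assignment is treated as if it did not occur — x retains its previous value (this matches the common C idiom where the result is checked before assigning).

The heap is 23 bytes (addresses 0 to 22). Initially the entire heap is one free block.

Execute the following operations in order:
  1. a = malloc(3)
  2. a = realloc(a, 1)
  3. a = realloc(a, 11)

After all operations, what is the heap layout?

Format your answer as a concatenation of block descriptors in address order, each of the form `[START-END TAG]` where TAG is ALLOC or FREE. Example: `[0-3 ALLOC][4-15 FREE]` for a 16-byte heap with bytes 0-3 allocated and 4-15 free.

Answer: [0-10 ALLOC][11-22 FREE]

Derivation:
Op 1: a = malloc(3) -> a = 0; heap: [0-2 ALLOC][3-22 FREE]
Op 2: a = realloc(a, 1) -> a = 0; heap: [0-0 ALLOC][1-22 FREE]
Op 3: a = realloc(a, 11) -> a = 0; heap: [0-10 ALLOC][11-22 FREE]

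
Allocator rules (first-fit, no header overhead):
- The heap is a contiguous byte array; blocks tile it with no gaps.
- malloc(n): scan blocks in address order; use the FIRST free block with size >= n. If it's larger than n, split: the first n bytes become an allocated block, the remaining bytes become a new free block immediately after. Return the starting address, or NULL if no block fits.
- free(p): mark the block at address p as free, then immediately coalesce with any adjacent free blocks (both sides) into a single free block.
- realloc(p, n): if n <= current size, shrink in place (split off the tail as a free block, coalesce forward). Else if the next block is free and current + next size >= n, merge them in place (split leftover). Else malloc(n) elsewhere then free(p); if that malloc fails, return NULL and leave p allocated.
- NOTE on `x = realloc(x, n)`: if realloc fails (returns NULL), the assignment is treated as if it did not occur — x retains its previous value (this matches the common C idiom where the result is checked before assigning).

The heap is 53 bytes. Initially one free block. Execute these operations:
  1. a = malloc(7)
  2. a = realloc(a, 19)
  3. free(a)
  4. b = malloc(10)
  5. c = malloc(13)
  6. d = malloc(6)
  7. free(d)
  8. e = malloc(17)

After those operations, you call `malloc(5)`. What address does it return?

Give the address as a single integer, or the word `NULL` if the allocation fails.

Op 1: a = malloc(7) -> a = 0; heap: [0-6 ALLOC][7-52 FREE]
Op 2: a = realloc(a, 19) -> a = 0; heap: [0-18 ALLOC][19-52 FREE]
Op 3: free(a) -> (freed a); heap: [0-52 FREE]
Op 4: b = malloc(10) -> b = 0; heap: [0-9 ALLOC][10-52 FREE]
Op 5: c = malloc(13) -> c = 10; heap: [0-9 ALLOC][10-22 ALLOC][23-52 FREE]
Op 6: d = malloc(6) -> d = 23; heap: [0-9 ALLOC][10-22 ALLOC][23-28 ALLOC][29-52 FREE]
Op 7: free(d) -> (freed d); heap: [0-9 ALLOC][10-22 ALLOC][23-52 FREE]
Op 8: e = malloc(17) -> e = 23; heap: [0-9 ALLOC][10-22 ALLOC][23-39 ALLOC][40-52 FREE]
malloc(5): first-fit scan over [0-9 ALLOC][10-22 ALLOC][23-39 ALLOC][40-52 FREE] -> 40

Answer: 40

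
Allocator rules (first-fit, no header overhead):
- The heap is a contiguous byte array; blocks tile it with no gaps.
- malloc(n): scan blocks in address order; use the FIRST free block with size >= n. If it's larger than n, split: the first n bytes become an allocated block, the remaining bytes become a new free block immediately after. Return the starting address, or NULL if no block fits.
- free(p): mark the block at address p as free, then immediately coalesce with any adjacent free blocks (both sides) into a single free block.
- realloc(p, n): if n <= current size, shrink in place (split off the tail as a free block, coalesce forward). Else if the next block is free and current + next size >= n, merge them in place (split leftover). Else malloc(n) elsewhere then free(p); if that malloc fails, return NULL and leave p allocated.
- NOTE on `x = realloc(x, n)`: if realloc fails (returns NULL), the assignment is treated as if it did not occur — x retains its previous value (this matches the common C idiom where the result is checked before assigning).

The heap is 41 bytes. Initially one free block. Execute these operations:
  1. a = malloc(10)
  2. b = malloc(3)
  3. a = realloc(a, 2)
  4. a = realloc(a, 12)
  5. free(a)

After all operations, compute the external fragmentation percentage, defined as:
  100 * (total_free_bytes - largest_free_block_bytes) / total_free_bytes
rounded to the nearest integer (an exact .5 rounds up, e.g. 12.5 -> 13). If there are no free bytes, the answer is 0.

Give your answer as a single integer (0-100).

Op 1: a = malloc(10) -> a = 0; heap: [0-9 ALLOC][10-40 FREE]
Op 2: b = malloc(3) -> b = 10; heap: [0-9 ALLOC][10-12 ALLOC][13-40 FREE]
Op 3: a = realloc(a, 2) -> a = 0; heap: [0-1 ALLOC][2-9 FREE][10-12 ALLOC][13-40 FREE]
Op 4: a = realloc(a, 12) -> a = 13; heap: [0-9 FREE][10-12 ALLOC][13-24 ALLOC][25-40 FREE]
Op 5: free(a) -> (freed a); heap: [0-9 FREE][10-12 ALLOC][13-40 FREE]
Free blocks: [10 28] total_free=38 largest=28 -> 100*(38-28)/38 = 1000/38 ≈ 26.316 -> rounds to 26

Answer: 26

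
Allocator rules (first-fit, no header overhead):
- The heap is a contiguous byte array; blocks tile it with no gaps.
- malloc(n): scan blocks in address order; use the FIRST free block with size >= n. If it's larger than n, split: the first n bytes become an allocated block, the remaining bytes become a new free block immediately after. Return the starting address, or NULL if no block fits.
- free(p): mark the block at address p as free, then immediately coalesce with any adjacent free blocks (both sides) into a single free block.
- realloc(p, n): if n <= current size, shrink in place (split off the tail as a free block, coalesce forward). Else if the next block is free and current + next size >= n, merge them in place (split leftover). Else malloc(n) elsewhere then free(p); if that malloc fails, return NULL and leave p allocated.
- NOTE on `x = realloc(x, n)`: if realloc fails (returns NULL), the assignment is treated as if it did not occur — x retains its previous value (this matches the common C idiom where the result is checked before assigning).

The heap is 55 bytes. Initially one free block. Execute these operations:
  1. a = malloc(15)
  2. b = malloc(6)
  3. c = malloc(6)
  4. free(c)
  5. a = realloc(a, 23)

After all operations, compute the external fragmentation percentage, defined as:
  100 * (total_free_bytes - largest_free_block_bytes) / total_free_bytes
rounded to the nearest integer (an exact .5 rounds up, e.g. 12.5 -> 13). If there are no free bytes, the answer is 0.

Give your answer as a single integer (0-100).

Op 1: a = malloc(15) -> a = 0; heap: [0-14 ALLOC][15-54 FREE]
Op 2: b = malloc(6) -> b = 15; heap: [0-14 ALLOC][15-20 ALLOC][21-54 FREE]
Op 3: c = malloc(6) -> c = 21; heap: [0-14 ALLOC][15-20 ALLOC][21-26 ALLOC][27-54 FREE]
Op 4: free(c) -> (freed c); heap: [0-14 ALLOC][15-20 ALLOC][21-54 FREE]
Op 5: a = realloc(a, 23) -> a = 21; heap: [0-14 FREE][15-20 ALLOC][21-43 ALLOC][44-54 FREE]
Free blocks: [15 11] total_free=26 largest=15 -> 100*(26-15)/26 = 1100/26 ≈ 42.308 -> rounds to 42

Answer: 42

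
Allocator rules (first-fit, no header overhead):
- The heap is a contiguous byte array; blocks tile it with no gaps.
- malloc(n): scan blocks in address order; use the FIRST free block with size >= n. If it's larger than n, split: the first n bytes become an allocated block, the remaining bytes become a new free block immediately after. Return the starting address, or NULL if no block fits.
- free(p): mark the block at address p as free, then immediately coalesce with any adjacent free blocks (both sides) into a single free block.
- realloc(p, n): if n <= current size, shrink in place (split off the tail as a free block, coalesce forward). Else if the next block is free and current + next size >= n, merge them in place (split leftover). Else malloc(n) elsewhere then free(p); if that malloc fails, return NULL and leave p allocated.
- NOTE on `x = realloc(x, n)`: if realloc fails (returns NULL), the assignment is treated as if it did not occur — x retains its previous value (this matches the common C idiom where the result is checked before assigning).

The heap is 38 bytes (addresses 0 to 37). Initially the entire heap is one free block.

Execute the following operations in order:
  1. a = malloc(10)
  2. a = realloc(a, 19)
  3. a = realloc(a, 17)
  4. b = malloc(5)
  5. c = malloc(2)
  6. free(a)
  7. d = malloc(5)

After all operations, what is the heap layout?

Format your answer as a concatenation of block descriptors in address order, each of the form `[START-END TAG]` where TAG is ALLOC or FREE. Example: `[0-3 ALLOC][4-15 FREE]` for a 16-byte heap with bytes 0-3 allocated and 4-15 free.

Op 1: a = malloc(10) -> a = 0; heap: [0-9 ALLOC][10-37 FREE]
Op 2: a = realloc(a, 19) -> a = 0; heap: [0-18 ALLOC][19-37 FREE]
Op 3: a = realloc(a, 17) -> a = 0; heap: [0-16 ALLOC][17-37 FREE]
Op 4: b = malloc(5) -> b = 17; heap: [0-16 ALLOC][17-21 ALLOC][22-37 FREE]
Op 5: c = malloc(2) -> c = 22; heap: [0-16 ALLOC][17-21 ALLOC][22-23 ALLOC][24-37 FREE]
Op 6: free(a) -> (freed a); heap: [0-16 FREE][17-21 ALLOC][22-23 ALLOC][24-37 FREE]
Op 7: d = malloc(5) -> d = 0; heap: [0-4 ALLOC][5-16 FREE][17-21 ALLOC][22-23 ALLOC][24-37 FREE]

Answer: [0-4 ALLOC][5-16 FREE][17-21 ALLOC][22-23 ALLOC][24-37 FREE]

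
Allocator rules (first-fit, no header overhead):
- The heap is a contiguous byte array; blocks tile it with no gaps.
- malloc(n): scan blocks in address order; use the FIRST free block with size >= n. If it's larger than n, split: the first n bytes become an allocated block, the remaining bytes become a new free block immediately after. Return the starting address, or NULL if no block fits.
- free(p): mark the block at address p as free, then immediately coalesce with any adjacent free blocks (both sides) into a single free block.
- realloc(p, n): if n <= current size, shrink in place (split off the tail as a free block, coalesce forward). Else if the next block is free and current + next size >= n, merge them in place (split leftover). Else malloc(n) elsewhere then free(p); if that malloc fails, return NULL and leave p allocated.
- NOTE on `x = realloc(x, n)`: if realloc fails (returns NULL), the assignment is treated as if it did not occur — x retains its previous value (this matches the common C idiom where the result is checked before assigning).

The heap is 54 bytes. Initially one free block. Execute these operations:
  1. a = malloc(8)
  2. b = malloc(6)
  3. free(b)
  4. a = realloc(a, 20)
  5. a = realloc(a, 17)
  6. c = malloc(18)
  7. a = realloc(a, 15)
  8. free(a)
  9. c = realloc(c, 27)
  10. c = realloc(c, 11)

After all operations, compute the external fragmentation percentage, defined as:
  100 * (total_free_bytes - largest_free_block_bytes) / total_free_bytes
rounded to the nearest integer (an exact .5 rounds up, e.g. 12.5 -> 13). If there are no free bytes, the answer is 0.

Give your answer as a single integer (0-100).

Op 1: a = malloc(8) -> a = 0; heap: [0-7 ALLOC][8-53 FREE]
Op 2: b = malloc(6) -> b = 8; heap: [0-7 ALLOC][8-13 ALLOC][14-53 FREE]
Op 3: free(b) -> (freed b); heap: [0-7 ALLOC][8-53 FREE]
Op 4: a = realloc(a, 20) -> a = 0; heap: [0-19 ALLOC][20-53 FREE]
Op 5: a = realloc(a, 17) -> a = 0; heap: [0-16 ALLOC][17-53 FREE]
Op 6: c = malloc(18) -> c = 17; heap: [0-16 ALLOC][17-34 ALLOC][35-53 FREE]
Op 7: a = realloc(a, 15) -> a = 0; heap: [0-14 ALLOC][15-16 FREE][17-34 ALLOC][35-53 FREE]
Op 8: free(a) -> (freed a); heap: [0-16 FREE][17-34 ALLOC][35-53 FREE]
Op 9: c = realloc(c, 27) -> c = 17; heap: [0-16 FREE][17-43 ALLOC][44-53 FREE]
Op 10: c = realloc(c, 11) -> c = 17; heap: [0-16 FREE][17-27 ALLOC][28-53 FREE]
Free blocks: [17 26] total_free=43 largest=26 -> 100*(43-26)/43 = 1700/43 ≈ 39.535 -> rounds to 40

Answer: 40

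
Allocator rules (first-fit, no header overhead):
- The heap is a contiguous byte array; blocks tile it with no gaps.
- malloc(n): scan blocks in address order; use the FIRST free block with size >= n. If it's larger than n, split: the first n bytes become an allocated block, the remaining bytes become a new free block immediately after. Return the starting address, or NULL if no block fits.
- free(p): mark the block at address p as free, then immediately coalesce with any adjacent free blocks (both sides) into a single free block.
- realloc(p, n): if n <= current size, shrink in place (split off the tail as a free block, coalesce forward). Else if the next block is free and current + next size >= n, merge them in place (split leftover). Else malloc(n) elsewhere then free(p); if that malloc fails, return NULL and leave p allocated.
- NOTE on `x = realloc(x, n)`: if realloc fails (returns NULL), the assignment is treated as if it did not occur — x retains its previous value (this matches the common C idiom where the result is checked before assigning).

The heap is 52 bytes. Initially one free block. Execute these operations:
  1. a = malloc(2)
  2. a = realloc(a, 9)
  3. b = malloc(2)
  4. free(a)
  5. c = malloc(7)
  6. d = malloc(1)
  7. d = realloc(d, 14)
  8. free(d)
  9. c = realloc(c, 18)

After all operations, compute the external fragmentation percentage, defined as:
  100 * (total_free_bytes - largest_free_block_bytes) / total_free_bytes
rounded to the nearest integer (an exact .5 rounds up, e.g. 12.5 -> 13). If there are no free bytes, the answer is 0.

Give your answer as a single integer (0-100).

Answer: 28

Derivation:
Op 1: a = malloc(2) -> a = 0; heap: [0-1 ALLOC][2-51 FREE]
Op 2: a = realloc(a, 9) -> a = 0; heap: [0-8 ALLOC][9-51 FREE]
Op 3: b = malloc(2) -> b = 9; heap: [0-8 ALLOC][9-10 ALLOC][11-51 FREE]
Op 4: free(a) -> (freed a); heap: [0-8 FREE][9-10 ALLOC][11-51 FREE]
Op 5: c = malloc(7) -> c = 0; heap: [0-6 ALLOC][7-8 FREE][9-10 ALLOC][11-51 FREE]
Op 6: d = malloc(1) -> d = 7; heap: [0-6 ALLOC][7-7 ALLOC][8-8 FREE][9-10 ALLOC][11-51 FREE]
Op 7: d = realloc(d, 14) -> d = 11; heap: [0-6 ALLOC][7-8 FREE][9-10 ALLOC][11-24 ALLOC][25-51 FREE]
Op 8: free(d) -> (freed d); heap: [0-6 ALLOC][7-8 FREE][9-10 ALLOC][11-51 FREE]
Op 9: c = realloc(c, 18) -> c = 11; heap: [0-8 FREE][9-10 ALLOC][11-28 ALLOC][29-51 FREE]
Free blocks: [9 23] total_free=32 largest=23 -> 100*(32-23)/32 = 900/32 = 28.125 -> rounds to 28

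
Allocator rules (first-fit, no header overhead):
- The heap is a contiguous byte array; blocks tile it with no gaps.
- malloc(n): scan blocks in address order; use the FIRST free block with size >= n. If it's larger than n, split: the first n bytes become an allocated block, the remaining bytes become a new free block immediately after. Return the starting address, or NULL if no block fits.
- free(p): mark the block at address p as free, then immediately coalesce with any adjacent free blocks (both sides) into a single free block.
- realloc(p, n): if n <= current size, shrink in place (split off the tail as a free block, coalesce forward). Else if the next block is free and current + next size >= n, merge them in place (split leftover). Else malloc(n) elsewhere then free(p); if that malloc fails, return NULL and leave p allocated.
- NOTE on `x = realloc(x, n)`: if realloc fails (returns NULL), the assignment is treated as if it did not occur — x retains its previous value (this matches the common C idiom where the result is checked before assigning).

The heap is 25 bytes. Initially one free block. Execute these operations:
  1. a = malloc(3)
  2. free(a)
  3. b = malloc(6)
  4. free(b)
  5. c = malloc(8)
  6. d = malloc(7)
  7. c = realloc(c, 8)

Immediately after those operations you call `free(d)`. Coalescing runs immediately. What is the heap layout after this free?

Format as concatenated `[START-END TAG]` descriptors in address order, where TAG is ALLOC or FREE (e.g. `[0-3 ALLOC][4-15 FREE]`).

Op 1: a = malloc(3) -> a = 0; heap: [0-2 ALLOC][3-24 FREE]
Op 2: free(a) -> (freed a); heap: [0-24 FREE]
Op 3: b = malloc(6) -> b = 0; heap: [0-5 ALLOC][6-24 FREE]
Op 4: free(b) -> (freed b); heap: [0-24 FREE]
Op 5: c = malloc(8) -> c = 0; heap: [0-7 ALLOC][8-24 FREE]
Op 6: d = malloc(7) -> d = 8; heap: [0-7 ALLOC][8-14 ALLOC][15-24 FREE]
Op 7: c = realloc(c, 8) -> c = 0; heap: [0-7 ALLOC][8-14 ALLOC][15-24 FREE]
free(d): d = 8 -> block [8-14 ALLOC]; mark free, coalesce with adjacent free neighbors -> [0-7 ALLOC][8-24 FREE]

Answer: [0-7 ALLOC][8-24 FREE]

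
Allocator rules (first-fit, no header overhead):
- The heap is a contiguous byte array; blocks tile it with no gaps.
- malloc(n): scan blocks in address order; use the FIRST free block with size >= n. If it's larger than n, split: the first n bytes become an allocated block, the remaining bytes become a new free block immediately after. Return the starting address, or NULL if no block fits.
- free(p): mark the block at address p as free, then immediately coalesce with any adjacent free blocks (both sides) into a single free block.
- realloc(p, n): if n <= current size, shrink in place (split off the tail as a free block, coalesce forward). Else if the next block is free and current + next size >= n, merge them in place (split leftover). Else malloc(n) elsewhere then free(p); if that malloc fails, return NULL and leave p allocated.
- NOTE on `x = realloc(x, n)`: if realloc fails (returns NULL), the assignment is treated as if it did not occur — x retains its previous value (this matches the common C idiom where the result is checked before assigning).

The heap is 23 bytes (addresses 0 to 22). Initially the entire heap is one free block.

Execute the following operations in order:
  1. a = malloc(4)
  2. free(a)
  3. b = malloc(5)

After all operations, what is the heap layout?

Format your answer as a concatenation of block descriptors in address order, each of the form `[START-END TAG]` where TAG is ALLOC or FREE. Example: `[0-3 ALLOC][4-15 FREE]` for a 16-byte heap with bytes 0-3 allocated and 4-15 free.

Op 1: a = malloc(4) -> a = 0; heap: [0-3 ALLOC][4-22 FREE]
Op 2: free(a) -> (freed a); heap: [0-22 FREE]
Op 3: b = malloc(5) -> b = 0; heap: [0-4 ALLOC][5-22 FREE]

Answer: [0-4 ALLOC][5-22 FREE]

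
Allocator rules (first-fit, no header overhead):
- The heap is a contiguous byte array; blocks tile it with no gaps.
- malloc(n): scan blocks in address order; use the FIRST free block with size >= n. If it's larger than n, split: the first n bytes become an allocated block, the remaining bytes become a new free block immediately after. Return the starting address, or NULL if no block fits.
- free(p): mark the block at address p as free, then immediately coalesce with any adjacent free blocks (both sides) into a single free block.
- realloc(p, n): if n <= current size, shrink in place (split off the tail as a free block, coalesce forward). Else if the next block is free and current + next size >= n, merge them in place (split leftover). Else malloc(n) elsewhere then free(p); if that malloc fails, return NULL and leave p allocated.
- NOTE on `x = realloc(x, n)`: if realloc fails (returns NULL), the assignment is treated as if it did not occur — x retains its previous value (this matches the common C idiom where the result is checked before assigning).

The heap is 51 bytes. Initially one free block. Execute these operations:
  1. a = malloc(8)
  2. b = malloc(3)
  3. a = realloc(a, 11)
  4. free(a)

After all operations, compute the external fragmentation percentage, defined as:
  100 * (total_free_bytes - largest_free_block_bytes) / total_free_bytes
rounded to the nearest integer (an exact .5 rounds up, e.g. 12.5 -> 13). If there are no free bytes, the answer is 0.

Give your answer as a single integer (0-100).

Op 1: a = malloc(8) -> a = 0; heap: [0-7 ALLOC][8-50 FREE]
Op 2: b = malloc(3) -> b = 8; heap: [0-7 ALLOC][8-10 ALLOC][11-50 FREE]
Op 3: a = realloc(a, 11) -> a = 11; heap: [0-7 FREE][8-10 ALLOC][11-21 ALLOC][22-50 FREE]
Op 4: free(a) -> (freed a); heap: [0-7 FREE][8-10 ALLOC][11-50 FREE]
Free blocks: [8 40] total_free=48 largest=40 -> 100*(48-40)/48 = 800/48 ≈ 16.667 -> rounds to 17

Answer: 17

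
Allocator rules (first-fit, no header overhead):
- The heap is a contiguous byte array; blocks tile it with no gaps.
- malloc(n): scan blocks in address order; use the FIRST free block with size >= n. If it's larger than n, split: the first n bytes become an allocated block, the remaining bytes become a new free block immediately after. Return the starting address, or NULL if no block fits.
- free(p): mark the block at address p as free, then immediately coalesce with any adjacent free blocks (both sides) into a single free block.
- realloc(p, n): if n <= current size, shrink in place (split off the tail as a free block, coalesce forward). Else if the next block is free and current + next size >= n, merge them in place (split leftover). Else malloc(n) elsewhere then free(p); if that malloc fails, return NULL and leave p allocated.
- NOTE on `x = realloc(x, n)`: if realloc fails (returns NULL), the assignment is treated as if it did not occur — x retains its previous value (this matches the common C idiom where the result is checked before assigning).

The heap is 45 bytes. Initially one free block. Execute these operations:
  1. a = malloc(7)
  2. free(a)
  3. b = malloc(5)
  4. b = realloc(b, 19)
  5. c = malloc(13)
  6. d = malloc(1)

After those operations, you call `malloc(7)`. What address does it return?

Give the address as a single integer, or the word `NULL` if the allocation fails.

Op 1: a = malloc(7) -> a = 0; heap: [0-6 ALLOC][7-44 FREE]
Op 2: free(a) -> (freed a); heap: [0-44 FREE]
Op 3: b = malloc(5) -> b = 0; heap: [0-4 ALLOC][5-44 FREE]
Op 4: b = realloc(b, 19) -> b = 0; heap: [0-18 ALLOC][19-44 FREE]
Op 5: c = malloc(13) -> c = 19; heap: [0-18 ALLOC][19-31 ALLOC][32-44 FREE]
Op 6: d = malloc(1) -> d = 32; heap: [0-18 ALLOC][19-31 ALLOC][32-32 ALLOC][33-44 FREE]
malloc(7): first-fit scan over [0-18 ALLOC][19-31 ALLOC][32-32 ALLOC][33-44 FREE] -> 33

Answer: 33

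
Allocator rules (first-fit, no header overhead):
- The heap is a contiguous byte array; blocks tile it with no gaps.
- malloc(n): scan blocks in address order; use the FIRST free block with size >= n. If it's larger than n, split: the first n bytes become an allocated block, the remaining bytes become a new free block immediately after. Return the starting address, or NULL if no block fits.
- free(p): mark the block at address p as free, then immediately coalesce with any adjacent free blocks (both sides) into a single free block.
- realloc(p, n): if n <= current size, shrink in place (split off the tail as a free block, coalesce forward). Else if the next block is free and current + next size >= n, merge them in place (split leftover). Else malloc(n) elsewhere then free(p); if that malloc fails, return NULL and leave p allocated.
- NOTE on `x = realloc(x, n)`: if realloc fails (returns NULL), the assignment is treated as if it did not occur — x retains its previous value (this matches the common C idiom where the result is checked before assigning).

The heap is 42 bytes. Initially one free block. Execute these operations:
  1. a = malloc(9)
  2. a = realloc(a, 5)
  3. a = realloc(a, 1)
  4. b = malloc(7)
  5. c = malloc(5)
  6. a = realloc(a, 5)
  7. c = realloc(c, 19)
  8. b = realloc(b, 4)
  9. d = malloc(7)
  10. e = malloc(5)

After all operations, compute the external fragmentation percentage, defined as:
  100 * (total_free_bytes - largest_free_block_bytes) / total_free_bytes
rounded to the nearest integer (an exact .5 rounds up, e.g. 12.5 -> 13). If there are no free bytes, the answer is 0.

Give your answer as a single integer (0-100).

Op 1: a = malloc(9) -> a = 0; heap: [0-8 ALLOC][9-41 FREE]
Op 2: a = realloc(a, 5) -> a = 0; heap: [0-4 ALLOC][5-41 FREE]
Op 3: a = realloc(a, 1) -> a = 0; heap: [0-0 ALLOC][1-41 FREE]
Op 4: b = malloc(7) -> b = 1; heap: [0-0 ALLOC][1-7 ALLOC][8-41 FREE]
Op 5: c = malloc(5) -> c = 8; heap: [0-0 ALLOC][1-7 ALLOC][8-12 ALLOC][13-41 FREE]
Op 6: a = realloc(a, 5) -> a = 13; heap: [0-0 FREE][1-7 ALLOC][8-12 ALLOC][13-17 ALLOC][18-41 FREE]
Op 7: c = realloc(c, 19) -> c = 18; heap: [0-0 FREE][1-7 ALLOC][8-12 FREE][13-17 ALLOC][18-36 ALLOC][37-41 FREE]
Op 8: b = realloc(b, 4) -> b = 1; heap: [0-0 FREE][1-4 ALLOC][5-12 FREE][13-17 ALLOC][18-36 ALLOC][37-41 FREE]
Op 9: d = malloc(7) -> d = 5; heap: [0-0 FREE][1-4 ALLOC][5-11 ALLOC][12-12 FREE][13-17 ALLOC][18-36 ALLOC][37-41 FREE]
Op 10: e = malloc(5) -> e = 37; heap: [0-0 FREE][1-4 ALLOC][5-11 ALLOC][12-12 FREE][13-17 ALLOC][18-36 ALLOC][37-41 ALLOC]
Free blocks: [1 1] total_free=2 largest=1 -> 100*(2-1)/2 = 100/2 = 50

Answer: 50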